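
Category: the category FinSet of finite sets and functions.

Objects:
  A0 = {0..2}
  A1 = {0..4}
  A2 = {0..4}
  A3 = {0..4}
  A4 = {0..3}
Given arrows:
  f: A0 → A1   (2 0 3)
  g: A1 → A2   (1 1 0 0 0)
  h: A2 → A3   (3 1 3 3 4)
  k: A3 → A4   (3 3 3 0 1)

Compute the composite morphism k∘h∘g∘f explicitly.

Answer: (0 3 0)

Derivation:
  0 f→2 g→0 h→3 k→0
  1 f→0 g→1 h→1 k→3
  2 f→3 g→0 h→3 k→0
⟦path⟧: (0 3 0)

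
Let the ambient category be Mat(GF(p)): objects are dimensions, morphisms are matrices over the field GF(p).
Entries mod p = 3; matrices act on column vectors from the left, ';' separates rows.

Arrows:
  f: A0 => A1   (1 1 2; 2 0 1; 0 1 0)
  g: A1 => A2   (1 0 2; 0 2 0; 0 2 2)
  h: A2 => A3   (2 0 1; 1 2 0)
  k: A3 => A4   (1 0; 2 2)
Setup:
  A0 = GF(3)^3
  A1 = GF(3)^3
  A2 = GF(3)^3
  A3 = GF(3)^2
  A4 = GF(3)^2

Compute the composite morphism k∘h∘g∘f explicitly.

Answer: (0 2 0; 0 1 0)

Work:
  e0=⟨1,0,0⟩ f=>⟨1,2,0⟩ g=>⟨1,1,1⟩ h=>⟨0,0⟩ k=>⟨0,0⟩
  e1=⟨0,1,0⟩ f=>⟨1,0,1⟩ g=>⟨0,0,2⟩ h=>⟨2,0⟩ k=>⟨2,1⟩
  e2=⟨0,0,1⟩ f=>⟨2,1,0⟩ g=>⟨2,2,2⟩ h=>⟨0,0⟩ k=>⟨0,0⟩
⟦path⟧: (0 2 0; 0 1 0)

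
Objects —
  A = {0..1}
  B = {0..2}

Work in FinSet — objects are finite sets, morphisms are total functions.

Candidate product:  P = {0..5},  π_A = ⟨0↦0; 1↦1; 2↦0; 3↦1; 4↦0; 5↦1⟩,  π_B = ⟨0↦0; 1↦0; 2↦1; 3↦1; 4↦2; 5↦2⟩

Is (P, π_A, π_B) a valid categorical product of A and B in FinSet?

Answer: VALID PRODUCT

Derivation:
|A|·|B| = 2·3 = 6;  |P| = 6
Check the pairing map k ↦ (π_A(k), π_B(k)):
  0 ↦ (0,0)
  1 ↦ (1,0)
  2 ↦ (0,1)
  3 ↦ (1,1)
  4 ↦ (0,2)
  5 ↦ (1,2)
distinct pairs in image: 6 / 6 needed
  → bijection onto A×B; projections well-typed.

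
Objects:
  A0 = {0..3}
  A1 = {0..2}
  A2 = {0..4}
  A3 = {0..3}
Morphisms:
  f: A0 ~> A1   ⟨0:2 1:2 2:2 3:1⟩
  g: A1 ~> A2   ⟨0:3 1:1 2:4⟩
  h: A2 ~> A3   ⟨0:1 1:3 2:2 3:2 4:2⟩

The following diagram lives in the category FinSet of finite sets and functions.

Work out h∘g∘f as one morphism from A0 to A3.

Answer: ⟨0:2 1:2 2:2 3:3⟩

Work:
  0 f~>2 g~>4 h~>2
  1 f~>2 g~>4 h~>2
  2 f~>2 g~>4 h~>2
  3 f~>1 g~>1 h~>3
composite: ⟨0:2 1:2 2:2 3:3⟩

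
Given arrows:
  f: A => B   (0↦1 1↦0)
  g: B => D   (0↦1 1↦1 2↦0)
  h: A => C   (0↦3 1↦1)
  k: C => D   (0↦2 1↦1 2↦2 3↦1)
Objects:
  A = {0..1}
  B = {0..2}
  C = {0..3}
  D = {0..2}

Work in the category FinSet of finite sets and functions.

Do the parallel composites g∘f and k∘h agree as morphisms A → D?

Answer: COMMUTES

Trace:
Along f;g (path 1):
  0 f=>1 g=>1
  1 f=>0 g=>1
  result₁ = (0↦1 1↦1)
Along h;k (path 2):
  0 h=>3 k=>1
  1 h=>1 k=>1
  result₂ = (0↦1 1↦1)
Equal? YES — commutes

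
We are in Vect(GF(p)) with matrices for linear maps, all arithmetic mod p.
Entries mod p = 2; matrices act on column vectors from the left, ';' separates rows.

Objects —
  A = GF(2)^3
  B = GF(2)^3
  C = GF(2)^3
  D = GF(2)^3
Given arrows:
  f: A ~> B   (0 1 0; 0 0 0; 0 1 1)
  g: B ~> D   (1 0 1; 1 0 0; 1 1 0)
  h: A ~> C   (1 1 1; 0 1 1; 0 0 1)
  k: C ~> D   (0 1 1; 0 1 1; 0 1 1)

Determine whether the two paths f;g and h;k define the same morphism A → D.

Along f;g (path 1):
  e0=(1,0,0) f~>(0,0,0) g~>(0,0,0)
  e1=(0,1,0) f~>(1,0,1) g~>(0,1,1)
  e2=(0,0,1) f~>(0,0,1) g~>(1,0,0)
  result₁ = (0 0 1; 0 1 0; 0 1 0)
Along h;k (path 2):
  e0=(1,0,0) h~>(1,0,0) k~>(0,0,0)
  e1=(0,1,0) h~>(1,1,0) k~>(1,1,1)
  e2=(0,0,1) h~>(1,1,1) k~>(0,0,0)
  result₂ = (0 1 0; 0 1 0; 0 1 0)
Equal? NO — does not commute

Answer: DOES NOT COMMUTE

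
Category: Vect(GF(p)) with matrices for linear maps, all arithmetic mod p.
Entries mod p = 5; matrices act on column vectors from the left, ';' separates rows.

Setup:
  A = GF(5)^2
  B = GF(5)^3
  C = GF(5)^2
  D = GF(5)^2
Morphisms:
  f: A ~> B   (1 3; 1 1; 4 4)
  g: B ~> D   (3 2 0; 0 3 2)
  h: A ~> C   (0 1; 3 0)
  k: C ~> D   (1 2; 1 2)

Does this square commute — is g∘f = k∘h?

Answer: DOES NOT COMMUTE

Derivation:
1) trace f;g:
  e0=⟨1,0⟩ f~>⟨1,1,4⟩ g~>⟨0,1⟩
  e1=⟨0,1⟩ f~>⟨3,1,4⟩ g~>⟨1,1⟩
  result₁ = (0 1; 1 1)
2) trace h;k:
  e0=⟨1,0⟩ h~>⟨0,3⟩ k~>⟨1,1⟩
  e1=⟨0,1⟩ h~>⟨1,0⟩ k~>⟨1,1⟩
  result₂ = (1 1; 1 1)
Equal? differ; not commutative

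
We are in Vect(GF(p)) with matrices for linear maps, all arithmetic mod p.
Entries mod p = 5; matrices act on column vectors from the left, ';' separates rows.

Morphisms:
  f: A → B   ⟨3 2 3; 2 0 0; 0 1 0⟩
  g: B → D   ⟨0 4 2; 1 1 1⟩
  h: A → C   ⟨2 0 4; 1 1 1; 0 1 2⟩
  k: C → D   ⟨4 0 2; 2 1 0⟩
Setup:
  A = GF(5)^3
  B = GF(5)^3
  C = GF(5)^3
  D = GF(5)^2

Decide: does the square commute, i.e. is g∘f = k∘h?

Answer: DOES NOT COMMUTE

Derivation:
Along f;g (path 1):
  e0=⟨1,0,0⟩ f→⟨3,2,0⟩ g→⟨3,0⟩
  e1=⟨0,1,0⟩ f→⟨2,0,1⟩ g→⟨2,3⟩
  e2=⟨0,0,1⟩ f→⟨3,0,0⟩ g→⟨0,3⟩
  composite₁ = ⟨3 2 0; 0 3 3⟩
Along h;k (path 2):
  e0=⟨1,0,0⟩ h→⟨2,1,0⟩ k→⟨3,0⟩
  e1=⟨0,1,0⟩ h→⟨0,1,1⟩ k→⟨2,1⟩
  e2=⟨0,0,1⟩ h→⟨4,1,2⟩ k→⟨0,4⟩
  composite₂ = ⟨3 2 0; 0 1 4⟩
Equal? distinct morphisms ✗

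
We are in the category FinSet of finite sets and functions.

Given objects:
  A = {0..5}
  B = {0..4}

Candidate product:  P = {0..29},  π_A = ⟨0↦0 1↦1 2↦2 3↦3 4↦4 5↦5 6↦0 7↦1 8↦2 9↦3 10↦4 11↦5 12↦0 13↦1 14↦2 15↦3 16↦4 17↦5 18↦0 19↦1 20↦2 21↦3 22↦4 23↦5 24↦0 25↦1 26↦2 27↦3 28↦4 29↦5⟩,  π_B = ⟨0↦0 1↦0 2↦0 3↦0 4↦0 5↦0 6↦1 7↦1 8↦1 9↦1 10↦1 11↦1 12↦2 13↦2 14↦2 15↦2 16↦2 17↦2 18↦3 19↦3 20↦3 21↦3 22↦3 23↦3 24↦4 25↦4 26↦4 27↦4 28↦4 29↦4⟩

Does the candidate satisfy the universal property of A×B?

Answer: VALID PRODUCT

Trace:
|A|·|B| = 6·5 = 30;  |P| = 30
Check the pairing map k ↦ (π_A(k), π_B(k)):
  0 ↦ (0,0)
  1 ↦ (1,0)
  2 ↦ (2,0)
  3 ↦ (3,0)
  4 ↦ (4,0)
  5 ↦ (5,0)
  6 ↦ (0,1)
  7 ↦ (1,1)
  8 ↦ (2,1)
  9 ↦ (3,1)
  10 ↦ (4,1)
  11 ↦ (5,1)
  12 ↦ (0,2)
  13 ↦ (1,2)
  14 ↦ (2,2)
  15 ↦ (3,2)
  16 ↦ (4,2)
  17 ↦ (5,2)
  18 ↦ (0,3)
  19 ↦ (1,3)
  20 ↦ (2,3)
  21 ↦ (3,3)
  22 ↦ (4,3)
  23 ↦ (5,3)
  24 ↦ (0,4)
  25 ↦ (1,4)
  26 ↦ (2,4)
  27 ↦ (3,4)
  28 ↦ (4,4)
  29 ↦ (5,4)
distinct pairs in image: 30 / 30 needed
  → bijection onto A×B; projections well-typed.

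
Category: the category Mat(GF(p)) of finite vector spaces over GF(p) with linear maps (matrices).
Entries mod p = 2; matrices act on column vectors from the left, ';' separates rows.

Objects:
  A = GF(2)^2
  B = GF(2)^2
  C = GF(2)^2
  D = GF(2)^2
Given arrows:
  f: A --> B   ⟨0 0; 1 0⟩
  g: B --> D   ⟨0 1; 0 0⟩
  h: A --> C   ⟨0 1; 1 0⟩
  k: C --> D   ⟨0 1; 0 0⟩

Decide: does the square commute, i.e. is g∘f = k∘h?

Answer: COMMUTES

Derivation:
1) trace f;g:
  e0=[1,0] f-->[0,1] g-->[1,0]
  e1=[0,1] f-->[0,0] g-->[0,0]
  ⟦path⟧₁ = ⟨1 0; 0 0⟩
2) trace h;k:
  e0=[1,0] h-->[0,1] k-->[1,0]
  e1=[0,1] h-->[1,0] k-->[0,0]
  ⟦path⟧₂ = ⟨1 0; 0 0⟩
Equal? YES — commutes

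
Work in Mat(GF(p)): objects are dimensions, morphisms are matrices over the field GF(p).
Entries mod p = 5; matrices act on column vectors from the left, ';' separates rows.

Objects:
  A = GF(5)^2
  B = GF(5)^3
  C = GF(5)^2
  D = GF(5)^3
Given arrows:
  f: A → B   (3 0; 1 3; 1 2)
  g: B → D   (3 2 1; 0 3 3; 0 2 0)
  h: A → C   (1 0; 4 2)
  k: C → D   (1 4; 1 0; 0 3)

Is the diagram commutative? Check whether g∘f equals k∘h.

Along f;g (path 1):
  e0=(1,0) f→(3,1,1) g→(2,1,2)
  e1=(0,1) f→(0,3,2) g→(3,0,1)
  composite₁ = (2 3; 1 0; 2 1)
Along h;k (path 2):
  e0=(1,0) h→(1,4) k→(2,1,2)
  e1=(0,1) h→(0,2) k→(3,0,1)
  composite₂ = (2 3; 1 0; 2 1)
Equal? same morphism ✓

Answer: COMMUTES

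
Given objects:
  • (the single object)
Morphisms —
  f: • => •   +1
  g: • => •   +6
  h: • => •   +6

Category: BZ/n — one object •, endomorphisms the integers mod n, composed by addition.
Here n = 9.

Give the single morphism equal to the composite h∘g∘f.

  0 +1≡1 +6≡7 +6≡4  (mod 9)
composite: +4

Answer: +4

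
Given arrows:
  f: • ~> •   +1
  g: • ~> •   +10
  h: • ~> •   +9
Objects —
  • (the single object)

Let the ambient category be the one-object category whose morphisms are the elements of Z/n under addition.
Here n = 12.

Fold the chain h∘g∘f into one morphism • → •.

  0 +1≡1 +10≡11 +9≡8  (mod 12)
composite: +8

Answer: +8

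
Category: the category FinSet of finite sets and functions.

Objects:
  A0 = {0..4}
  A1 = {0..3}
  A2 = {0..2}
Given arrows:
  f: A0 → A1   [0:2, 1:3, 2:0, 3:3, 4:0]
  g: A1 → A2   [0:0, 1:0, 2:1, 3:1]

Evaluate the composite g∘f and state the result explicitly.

Answer: [0:1, 1:1, 2:0, 3:1, 4:0]

Trace:
  0 f→2 g→1
  1 f→3 g→1
  2 f→0 g→0
  3 f→3 g→1
  4 f→0 g→0
composite: [0:1, 1:1, 2:0, 3:1, 4:0]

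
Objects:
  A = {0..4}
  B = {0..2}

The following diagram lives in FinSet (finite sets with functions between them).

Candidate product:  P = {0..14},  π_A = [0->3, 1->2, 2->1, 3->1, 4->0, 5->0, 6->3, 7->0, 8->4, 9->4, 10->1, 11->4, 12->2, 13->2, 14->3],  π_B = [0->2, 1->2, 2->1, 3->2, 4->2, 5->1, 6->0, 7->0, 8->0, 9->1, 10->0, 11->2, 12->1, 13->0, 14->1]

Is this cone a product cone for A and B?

|A|·|B| = 5·3 = 15;  |P| = 15
Check the pairing map k ↦ (π_A(k), π_B(k)):
  0 -> (3,2)
  1 -> (2,2)
  2 -> (1,1)
  3 -> (1,2)
  4 -> (0,2)
  5 -> (0,1)
  6 -> (3,0)
  7 -> (0,0)
  8 -> (4,0)
  9 -> (4,1)
  10 -> (1,0)
  11 -> (4,2)
  12 -> (2,1)
  13 -> (2,0)
  14 -> (3,1)
distinct pairs in image: 15 / 15 needed
  → bijection onto A×B; projections well-typed.

Answer: VALID PRODUCT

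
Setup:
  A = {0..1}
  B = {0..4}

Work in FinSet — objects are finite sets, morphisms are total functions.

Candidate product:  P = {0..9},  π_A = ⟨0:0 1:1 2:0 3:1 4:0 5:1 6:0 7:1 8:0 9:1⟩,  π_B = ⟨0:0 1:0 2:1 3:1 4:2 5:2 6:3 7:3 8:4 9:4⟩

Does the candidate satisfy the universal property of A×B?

Answer: VALID PRODUCT

Trace:
|A|·|B| = 2·5 = 10;  |P| = 10
Check the pairing map k ↦ (π_A(k), π_B(k)):
  0 : (0,0)
  1 : (1,0)
  2 : (0,1)
  3 : (1,1)
  4 : (0,2)
  5 : (1,2)
  6 : (0,3)
  7 : (1,3)
  8 : (0,4)
  9 : (1,4)
distinct pairs in image: 10 / 10 needed
  → bijection onto A×B; projections well-typed.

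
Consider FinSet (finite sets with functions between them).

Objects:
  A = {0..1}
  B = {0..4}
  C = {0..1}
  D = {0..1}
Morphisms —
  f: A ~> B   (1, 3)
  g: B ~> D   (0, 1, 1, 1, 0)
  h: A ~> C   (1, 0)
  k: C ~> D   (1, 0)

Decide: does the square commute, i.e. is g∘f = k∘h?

1) trace f;g:
  0 f~>1 g~>1
  1 f~>3 g~>1
  composite₁ = (1, 1)
2) trace h;k:
  0 h~>1 k~>0
  1 h~>0 k~>1
  composite₂ = (0, 1)
Equal? differ; not commutative

Answer: DOES NOT COMMUTE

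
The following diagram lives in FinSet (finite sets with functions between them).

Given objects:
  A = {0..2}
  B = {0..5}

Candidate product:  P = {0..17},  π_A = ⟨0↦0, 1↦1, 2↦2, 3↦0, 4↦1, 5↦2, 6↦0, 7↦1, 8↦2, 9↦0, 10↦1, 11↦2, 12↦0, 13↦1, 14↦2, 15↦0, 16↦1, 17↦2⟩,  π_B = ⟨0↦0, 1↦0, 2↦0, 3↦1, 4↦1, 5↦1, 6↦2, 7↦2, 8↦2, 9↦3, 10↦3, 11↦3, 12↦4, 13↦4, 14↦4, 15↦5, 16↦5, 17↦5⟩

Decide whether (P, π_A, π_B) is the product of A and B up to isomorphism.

Answer: VALID PRODUCT

Trace:
|A|·|B| = 3·6 = 18;  |P| = 18
Check the pairing map k ↦ (π_A(k), π_B(k)):
  0 ↦ (0,0)
  1 ↦ (1,0)
  2 ↦ (2,0)
  3 ↦ (0,1)
  4 ↦ (1,1)
  5 ↦ (2,1)
  6 ↦ (0,2)
  7 ↦ (1,2)
  8 ↦ (2,2)
  9 ↦ (0,3)
  10 ↦ (1,3)
  11 ↦ (2,3)
  12 ↦ (0,4)
  13 ↦ (1,4)
  14 ↦ (2,4)
  15 ↦ (0,5)
  16 ↦ (1,5)
  17 ↦ (2,5)
distinct pairs in image: 18 / 18 needed
  → bijection onto A×B; projections well-typed.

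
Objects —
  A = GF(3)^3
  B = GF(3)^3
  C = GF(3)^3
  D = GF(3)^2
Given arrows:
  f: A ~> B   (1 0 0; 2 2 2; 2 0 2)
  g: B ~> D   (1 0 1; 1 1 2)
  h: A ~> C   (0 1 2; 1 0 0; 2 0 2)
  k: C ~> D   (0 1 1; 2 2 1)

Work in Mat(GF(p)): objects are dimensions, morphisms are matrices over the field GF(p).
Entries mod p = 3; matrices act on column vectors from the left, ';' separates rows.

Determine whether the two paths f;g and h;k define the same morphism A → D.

Along f;g (path 1):
  e0=[1,0,0] f~>[1,2,2] g~>[0,1]
  e1=[0,1,0] f~>[0,2,0] g~>[0,2]
  e2=[0,0,1] f~>[0,2,2] g~>[2,0]
  ⟦path⟧₁ = (0 0 2; 1 2 0)
Along h;k (path 2):
  e0=[1,0,0] h~>[0,1,2] k~>[0,1]
  e1=[0,1,0] h~>[1,0,0] k~>[0,2]
  e2=[0,0,1] h~>[2,0,2] k~>[2,0]
  ⟦path⟧₂ = (0 0 2; 1 2 0)
Equal? equal; square commutes

Answer: COMMUTES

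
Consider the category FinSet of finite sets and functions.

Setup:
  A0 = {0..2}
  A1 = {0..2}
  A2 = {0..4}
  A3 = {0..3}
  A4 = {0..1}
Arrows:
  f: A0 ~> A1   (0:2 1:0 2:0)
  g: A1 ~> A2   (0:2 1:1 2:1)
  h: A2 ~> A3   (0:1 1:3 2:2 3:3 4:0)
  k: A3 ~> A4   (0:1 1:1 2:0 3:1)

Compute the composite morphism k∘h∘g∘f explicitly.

  0 f~>2 g~>1 h~>3 k~>1
  1 f~>0 g~>2 h~>2 k~>0
  2 f~>0 g~>2 h~>2 k~>0
result: (0:1 1:0 2:0)

Answer: (0:1 1:0 2:0)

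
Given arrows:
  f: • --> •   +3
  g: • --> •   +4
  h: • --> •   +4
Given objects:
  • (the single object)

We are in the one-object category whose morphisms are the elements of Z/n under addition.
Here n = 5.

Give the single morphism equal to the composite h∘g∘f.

  0 +3≡3 +4≡2 +4≡1  (mod 5)
composite: +1

Answer: +1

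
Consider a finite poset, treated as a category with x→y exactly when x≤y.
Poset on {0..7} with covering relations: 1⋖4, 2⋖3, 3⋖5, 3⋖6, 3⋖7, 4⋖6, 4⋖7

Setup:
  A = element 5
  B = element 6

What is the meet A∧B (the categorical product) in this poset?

{x : x≤A ∧ x≤B} = {2,3}  (A=5, B=6)
  2 ≤ 3
  3 ≤ 3
glb = 3

Answer: A∧B = 3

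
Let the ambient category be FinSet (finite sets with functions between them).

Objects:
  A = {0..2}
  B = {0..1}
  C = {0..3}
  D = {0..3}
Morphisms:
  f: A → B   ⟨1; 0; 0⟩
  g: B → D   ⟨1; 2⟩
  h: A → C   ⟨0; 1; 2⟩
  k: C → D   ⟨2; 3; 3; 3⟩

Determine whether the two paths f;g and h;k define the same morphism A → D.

Answer: DOES NOT COMMUTE

Work:
1) trace f;g:
  0 f→1 g→2
  1 f→0 g→1
  2 f→0 g→1
  ⟦path⟧₁ = ⟨2; 1; 1⟩
2) trace h;k:
  0 h→0 k→2
  1 h→1 k→3
  2 h→2 k→3
  ⟦path⟧₂ = ⟨2; 3; 3⟩
Equal? distinct morphisms ✗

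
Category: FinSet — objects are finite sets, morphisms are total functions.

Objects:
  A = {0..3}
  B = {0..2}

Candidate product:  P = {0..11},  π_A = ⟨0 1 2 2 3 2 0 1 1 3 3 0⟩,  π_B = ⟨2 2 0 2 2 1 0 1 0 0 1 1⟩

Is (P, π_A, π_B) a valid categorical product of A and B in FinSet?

|A|·|B| = 4·3 = 12;  |P| = 12
Check the pairing map k ↦ (π_A(k), π_B(k)):
  0 : (0,2)
  1 : (1,2)
  2 : (2,0)
  3 : (2,2)
  4 : (3,2)
  5 : (2,1)
  6 : (0,0)
  7 : (1,1)
  8 : (1,0)
  9 : (3,0)
  10 : (3,1)
  11 : (0,1)
distinct pairs in image: 12 / 12 needed
  → bijection onto A×B; projections well-typed.

Answer: VALID PRODUCT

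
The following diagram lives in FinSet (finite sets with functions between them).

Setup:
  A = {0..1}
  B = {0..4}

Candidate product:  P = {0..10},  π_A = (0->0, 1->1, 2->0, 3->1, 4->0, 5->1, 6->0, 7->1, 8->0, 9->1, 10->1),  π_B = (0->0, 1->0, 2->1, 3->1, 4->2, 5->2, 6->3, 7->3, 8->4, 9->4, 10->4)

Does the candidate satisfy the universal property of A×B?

|A|·|B| = 2·5 = 10;  |P| = 11
  → cardinalities differ; no bijection possible.

Answer: NOT A VALID PRODUCT — |P|=11 ≠ |A|·|B|=10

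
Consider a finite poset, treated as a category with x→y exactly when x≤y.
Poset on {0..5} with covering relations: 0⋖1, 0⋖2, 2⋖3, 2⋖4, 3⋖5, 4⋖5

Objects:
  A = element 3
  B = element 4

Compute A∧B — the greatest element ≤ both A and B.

Answer: A∧B = 2

Work:
{x : x⊑A ∧ x⊑B} = {0,2}  (A=3, B=4)
  0 ⊑ 2
  2 ⊑ 2
glb = 2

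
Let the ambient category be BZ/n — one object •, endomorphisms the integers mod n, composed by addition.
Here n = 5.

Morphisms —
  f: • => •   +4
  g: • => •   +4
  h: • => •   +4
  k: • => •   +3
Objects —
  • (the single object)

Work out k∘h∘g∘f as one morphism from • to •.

Answer: +0

Trace:
  0 +4≡4 +4≡3 +4≡2 +3≡0  (mod 5)
⟦path⟧: +0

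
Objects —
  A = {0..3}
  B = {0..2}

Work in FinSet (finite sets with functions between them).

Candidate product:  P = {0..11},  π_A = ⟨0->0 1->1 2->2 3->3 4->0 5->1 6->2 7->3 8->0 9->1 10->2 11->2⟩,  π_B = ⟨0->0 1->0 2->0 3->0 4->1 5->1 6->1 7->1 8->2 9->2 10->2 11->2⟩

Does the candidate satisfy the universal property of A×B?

Answer: NOT A VALID PRODUCT — duplicate pair at indices 10,11

Work:
|A|·|B| = 4·3 = 12;  |P| = 12
Check the pairing map k ↦ (π_A(k), π_B(k)):
  0 -> (0,0)
  1 -> (1,0)
  2 -> (2,0)
  3 -> (3,0)
  4 -> (0,1)
  5 -> (1,1)
  6 -> (2,1)
  7 -> (3,1)
  8 -> (0,2)
  9 -> (1,2)
  10 -> (2,2)
  11 -> (2,2)  ✗ repeats pair of k=10
distinct pairs in image: 11 / 12 needed
  → (2,2) hit at k=10 and k=11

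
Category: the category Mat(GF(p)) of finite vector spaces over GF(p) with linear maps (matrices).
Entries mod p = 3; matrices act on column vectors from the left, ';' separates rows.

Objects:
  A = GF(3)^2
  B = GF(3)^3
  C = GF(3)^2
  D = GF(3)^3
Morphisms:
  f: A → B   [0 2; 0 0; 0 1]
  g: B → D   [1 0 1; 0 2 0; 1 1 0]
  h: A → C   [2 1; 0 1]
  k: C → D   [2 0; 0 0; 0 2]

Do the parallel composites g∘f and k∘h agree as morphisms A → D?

Along f;g (path 1):
  e0=⟨1,0⟩ f→⟨0,0,0⟩ g→⟨0,0,0⟩
  e1=⟨0,1⟩ f→⟨2,0,1⟩ g→⟨0,0,2⟩
  composite₁ = [0 0; 0 0; 0 2]
Along h;k (path 2):
  e0=⟨1,0⟩ h→⟨2,0⟩ k→⟨1,0,0⟩
  e1=⟨0,1⟩ h→⟨1,1⟩ k→⟨2,0,2⟩
  composite₂ = [1 2; 0 0; 0 2]
Equal? differ; not commutative

Answer: DOES NOT COMMUTE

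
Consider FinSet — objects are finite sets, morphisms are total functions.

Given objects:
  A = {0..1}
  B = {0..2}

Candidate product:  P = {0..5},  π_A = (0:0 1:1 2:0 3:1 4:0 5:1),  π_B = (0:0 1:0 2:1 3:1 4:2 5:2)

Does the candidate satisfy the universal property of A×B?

Answer: VALID PRODUCT

Work:
|A|·|B| = 2·3 = 6;  |P| = 6
Check the pairing map k ↦ (π_A(k), π_B(k)):
  0 : (0,0)
  1 : (1,0)
  2 : (0,1)
  3 : (1,1)
  4 : (0,2)
  5 : (1,2)
distinct pairs in image: 6 / 6 needed
  → bijection onto A×B; projections well-typed.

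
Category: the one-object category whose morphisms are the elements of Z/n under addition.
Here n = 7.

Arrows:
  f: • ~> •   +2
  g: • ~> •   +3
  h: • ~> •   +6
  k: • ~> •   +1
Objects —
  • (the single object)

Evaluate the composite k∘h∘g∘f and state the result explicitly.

  0 +2≡2 +3≡5 +6≡4 +1≡5  (mod 7)
⟦path⟧: +5

Answer: +5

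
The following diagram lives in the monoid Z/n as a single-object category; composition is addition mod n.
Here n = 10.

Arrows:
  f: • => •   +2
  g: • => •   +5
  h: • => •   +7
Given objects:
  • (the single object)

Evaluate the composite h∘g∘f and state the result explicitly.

  0 +2≡2 +5≡7 +7≡4  (mod 10)
⟦path⟧: +4

Answer: +4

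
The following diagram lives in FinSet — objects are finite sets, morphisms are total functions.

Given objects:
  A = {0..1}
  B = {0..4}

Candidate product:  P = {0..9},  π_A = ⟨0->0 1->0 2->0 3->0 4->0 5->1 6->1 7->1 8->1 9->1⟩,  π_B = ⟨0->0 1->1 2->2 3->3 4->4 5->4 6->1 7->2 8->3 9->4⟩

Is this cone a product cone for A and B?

|A|·|B| = 2·5 = 10;  |P| = 10
Check the pairing map k ↦ (π_A(k), π_B(k)):
  0 -> (0,0)
  1 -> (0,1)
  2 -> (0,2)
  3 -> (0,3)
  4 -> (0,4)
  5 -> (1,4)
  6 -> (1,1)
  7 -> (1,2)
  8 -> (1,3)
  9 -> (1,4)  ✗ repeats pair of k=5
distinct pairs in image: 9 / 10 needed
  → (1,4) hit at k=5 and k=9

Answer: NOT A VALID PRODUCT — duplicate pair at indices 9,5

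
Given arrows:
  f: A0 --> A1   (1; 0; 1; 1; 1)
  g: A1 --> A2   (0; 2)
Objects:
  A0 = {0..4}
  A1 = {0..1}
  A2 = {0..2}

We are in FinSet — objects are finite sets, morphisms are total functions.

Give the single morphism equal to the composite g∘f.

  0 f-->1 g-->2
  1 f-->0 g-->0
  2 f-->1 g-->2
  3 f-->1 g-->2
  4 f-->1 g-->2
composite: (2; 0; 2; 2; 2)

Answer: (2; 0; 2; 2; 2)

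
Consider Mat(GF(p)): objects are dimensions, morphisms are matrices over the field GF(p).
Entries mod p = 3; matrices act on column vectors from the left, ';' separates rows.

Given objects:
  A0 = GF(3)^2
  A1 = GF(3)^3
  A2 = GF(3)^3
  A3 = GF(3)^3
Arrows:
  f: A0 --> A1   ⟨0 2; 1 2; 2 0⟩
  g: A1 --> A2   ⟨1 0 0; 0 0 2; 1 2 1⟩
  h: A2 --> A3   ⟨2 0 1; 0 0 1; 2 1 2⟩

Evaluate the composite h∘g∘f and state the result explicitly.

  e0=[1,0] f-->[0,1,2] g-->[0,1,1] h-->[1,1,0]
  e1=[0,1] f-->[2,2,0] g-->[2,0,0] h-->[1,0,1]
⟦path⟧: ⟨1 1; 1 0; 0 1⟩

Answer: ⟨1 1; 1 0; 0 1⟩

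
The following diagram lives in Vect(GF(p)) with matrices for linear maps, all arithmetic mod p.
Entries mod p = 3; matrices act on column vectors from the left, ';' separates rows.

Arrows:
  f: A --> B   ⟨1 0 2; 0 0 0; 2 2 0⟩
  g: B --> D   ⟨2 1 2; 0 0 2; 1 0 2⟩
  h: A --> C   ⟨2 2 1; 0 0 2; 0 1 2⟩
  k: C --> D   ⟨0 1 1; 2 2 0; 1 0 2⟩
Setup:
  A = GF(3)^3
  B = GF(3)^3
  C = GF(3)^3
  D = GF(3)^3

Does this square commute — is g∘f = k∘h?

Answer: COMMUTES

Derivation:
Path 1 = f;g:
  e0=[1,0,0] f-->[1,0,2] g-->[0,1,2]
  e1=[0,1,0] f-->[0,0,2] g-->[1,1,1]
  e2=[0,0,1] f-->[2,0,0] g-->[1,0,2]
  composite₁ = ⟨0 1 1; 1 1 0; 2 1 2⟩
Path 2 = h;k:
  e0=[1,0,0] h-->[2,0,0] k-->[0,1,2]
  e1=[0,1,0] h-->[2,0,1] k-->[1,1,1]
  e2=[0,0,1] h-->[1,2,2] k-->[1,0,2]
  composite₂ = ⟨0 1 1; 1 1 0; 2 1 2⟩
Equal? YES — commutes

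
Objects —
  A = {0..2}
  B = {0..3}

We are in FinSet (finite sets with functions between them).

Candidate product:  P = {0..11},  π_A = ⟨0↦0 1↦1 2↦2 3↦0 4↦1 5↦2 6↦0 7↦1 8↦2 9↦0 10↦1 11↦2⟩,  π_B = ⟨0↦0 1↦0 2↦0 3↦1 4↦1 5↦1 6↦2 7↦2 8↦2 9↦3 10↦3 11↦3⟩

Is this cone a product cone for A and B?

Answer: VALID PRODUCT

Trace:
|A|·|B| = 3·4 = 12;  |P| = 12
Check the pairing map k ↦ (π_A(k), π_B(k)):
  0 ↦ (0,0)
  1 ↦ (1,0)
  2 ↦ (2,0)
  3 ↦ (0,1)
  4 ↦ (1,1)
  5 ↦ (2,1)
  6 ↦ (0,2)
  7 ↦ (1,2)
  8 ↦ (2,2)
  9 ↦ (0,3)
  10 ↦ (1,3)
  11 ↦ (2,3)
distinct pairs in image: 12 / 12 needed
  → bijection onto A×B; projections well-typed.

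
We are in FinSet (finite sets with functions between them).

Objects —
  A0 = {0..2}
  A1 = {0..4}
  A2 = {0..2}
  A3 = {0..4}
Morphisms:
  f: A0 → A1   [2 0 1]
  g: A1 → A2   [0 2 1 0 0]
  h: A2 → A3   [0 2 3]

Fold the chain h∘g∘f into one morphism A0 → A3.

  0 f→2 g→1 h→2
  1 f→0 g→0 h→0
  2 f→1 g→2 h→3
result: [2 0 3]

Answer: [2 0 3]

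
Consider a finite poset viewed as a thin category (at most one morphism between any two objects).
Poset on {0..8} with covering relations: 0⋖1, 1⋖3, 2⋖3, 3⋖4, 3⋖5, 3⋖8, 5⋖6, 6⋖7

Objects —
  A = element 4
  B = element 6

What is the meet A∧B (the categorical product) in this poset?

Common predecessors of 4,6: {0,1,2,3}
  0 <= 3
  1 <= 3
  2 <= 3
  3 <= 3
glb = 3

Answer: A∧B = 3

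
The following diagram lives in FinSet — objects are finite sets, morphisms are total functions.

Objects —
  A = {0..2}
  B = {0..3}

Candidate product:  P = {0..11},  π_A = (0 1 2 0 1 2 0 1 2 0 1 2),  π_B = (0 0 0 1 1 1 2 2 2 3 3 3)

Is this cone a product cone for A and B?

|A|·|B| = 3·4 = 12;  |P| = 12
Check the pairing map k ↦ (π_A(k), π_B(k)):
  0 ↦ (0,0)
  1 ↦ (1,0)
  2 ↦ (2,0)
  3 ↦ (0,1)
  4 ↦ (1,1)
  5 ↦ (2,1)
  6 ↦ (0,2)
  7 ↦ (1,2)
  8 ↦ (2,2)
  9 ↦ (0,3)
  10 ↦ (1,3)
  11 ↦ (2,3)
distinct pairs in image: 12 / 12 needed
  → bijection onto A×B; projections well-typed.

Answer: VALID PRODUCT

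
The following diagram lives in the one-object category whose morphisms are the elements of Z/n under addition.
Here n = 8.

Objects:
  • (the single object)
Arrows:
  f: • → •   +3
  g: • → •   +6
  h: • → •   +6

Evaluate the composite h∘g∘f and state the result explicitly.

  0 +3≡3 +6≡1 +6≡7  (mod 8)
⟦path⟧: +7

Answer: +7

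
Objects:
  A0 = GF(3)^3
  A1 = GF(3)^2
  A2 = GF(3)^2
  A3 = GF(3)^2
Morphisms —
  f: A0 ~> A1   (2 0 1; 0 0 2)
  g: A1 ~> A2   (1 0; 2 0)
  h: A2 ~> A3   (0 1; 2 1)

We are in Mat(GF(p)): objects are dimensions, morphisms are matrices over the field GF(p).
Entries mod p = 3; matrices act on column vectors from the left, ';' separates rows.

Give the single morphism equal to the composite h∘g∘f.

Answer: (1 0 2; 2 0 1)

Work:
  e0=(1,0,0) f~>(2,0) g~>(2,1) h~>(1,2)
  e1=(0,1,0) f~>(0,0) g~>(0,0) h~>(0,0)
  e2=(0,0,1) f~>(1,2) g~>(1,2) h~>(2,1)
result: (1 0 2; 2 0 1)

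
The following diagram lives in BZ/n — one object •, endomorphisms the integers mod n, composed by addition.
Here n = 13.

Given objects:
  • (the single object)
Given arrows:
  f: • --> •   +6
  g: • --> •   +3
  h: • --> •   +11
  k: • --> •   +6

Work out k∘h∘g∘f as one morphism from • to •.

  0 +6≡6 +3≡9 +11≡7 +6≡0  (mod 13)
composite: +0

Answer: +0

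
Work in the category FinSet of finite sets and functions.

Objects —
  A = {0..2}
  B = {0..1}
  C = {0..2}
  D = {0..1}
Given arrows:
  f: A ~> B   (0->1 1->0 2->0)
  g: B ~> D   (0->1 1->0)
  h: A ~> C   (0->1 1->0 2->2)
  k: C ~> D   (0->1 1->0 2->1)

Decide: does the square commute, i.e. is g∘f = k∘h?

Along f;g (path 1):
  0 f~>1 g~>0
  1 f~>0 g~>1
  2 f~>0 g~>1
  ⟦path⟧₁ = (0->0 1->1 2->1)
Along h;k (path 2):
  0 h~>1 k~>0
  1 h~>0 k~>1
  2 h~>2 k~>1
  ⟦path⟧₂ = (0->0 1->1 2->1)
Equal? YES — commutes

Answer: COMMUTES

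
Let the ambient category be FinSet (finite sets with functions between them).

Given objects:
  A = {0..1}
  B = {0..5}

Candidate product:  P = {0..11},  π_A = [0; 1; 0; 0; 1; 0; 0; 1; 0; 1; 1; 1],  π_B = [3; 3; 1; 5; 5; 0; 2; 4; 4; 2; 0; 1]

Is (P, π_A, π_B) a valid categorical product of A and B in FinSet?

|A|·|B| = 2·6 = 12;  |P| = 12
Check the pairing map k ↦ (π_A(k), π_B(k)):
  0 : (0,3)
  1 : (1,3)
  2 : (0,1)
  3 : (0,5)
  4 : (1,5)
  5 : (0,0)
  6 : (0,2)
  7 : (1,4)
  8 : (0,4)
  9 : (1,2)
  10 : (1,0)
  11 : (1,1)
distinct pairs in image: 12 / 12 needed
  → bijection onto A×B; projections well-typed.

Answer: VALID PRODUCT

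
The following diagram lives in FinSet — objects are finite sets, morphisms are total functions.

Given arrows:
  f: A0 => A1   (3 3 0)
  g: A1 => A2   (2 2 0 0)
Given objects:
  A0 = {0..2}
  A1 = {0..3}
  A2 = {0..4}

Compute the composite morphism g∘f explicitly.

  0 f=>3 g=>0
  1 f=>3 g=>0
  2 f=>0 g=>2
⟦path⟧: (0 0 2)

Answer: (0 0 2)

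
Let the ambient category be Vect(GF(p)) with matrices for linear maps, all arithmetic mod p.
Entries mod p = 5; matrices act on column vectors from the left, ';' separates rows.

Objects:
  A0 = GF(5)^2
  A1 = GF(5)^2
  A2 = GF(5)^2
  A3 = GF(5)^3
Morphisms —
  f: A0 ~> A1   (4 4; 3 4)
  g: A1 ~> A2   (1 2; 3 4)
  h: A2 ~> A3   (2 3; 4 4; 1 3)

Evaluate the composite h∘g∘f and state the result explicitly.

Answer: (2 3; 1 0; 2 1)

Derivation:
  e0=[1,0] f~>[4,3] g~>[0,4] h~>[2,1,2]
  e1=[0,1] f~>[4,4] g~>[2,3] h~>[3,0,1]
result: (2 3; 1 0; 2 1)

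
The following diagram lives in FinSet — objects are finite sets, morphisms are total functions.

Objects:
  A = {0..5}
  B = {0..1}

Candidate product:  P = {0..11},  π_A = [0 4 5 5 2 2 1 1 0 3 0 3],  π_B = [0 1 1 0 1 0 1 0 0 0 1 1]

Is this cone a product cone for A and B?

Answer: NOT A VALID PRODUCT — duplicate pair at indices 8,0

Derivation:
|A|·|B| = 6·2 = 12;  |P| = 12
Check the pairing map k ↦ (π_A(k), π_B(k)):
  0 : (0,0)
  1 : (4,1)
  2 : (5,1)
  3 : (5,0)
  4 : (2,1)
  5 : (2,0)
  6 : (1,1)
  7 : (1,0)
  8 : (0,0)  ✗ repeats pair of k=0
  9 : (3,0)
  10 : (0,1)
  11 : (3,1)
distinct pairs in image: 11 / 12 needed
  → (0,0) hit at k=0 and k=8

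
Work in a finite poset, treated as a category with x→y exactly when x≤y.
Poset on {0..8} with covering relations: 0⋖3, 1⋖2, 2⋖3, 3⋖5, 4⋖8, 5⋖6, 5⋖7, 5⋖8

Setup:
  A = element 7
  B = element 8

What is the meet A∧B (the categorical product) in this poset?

{x : x⊑A ∧ x⊑B} = {0,1,2,3,5}  (A=7, B=8)
  0 ⊑ 5
  1 ⊑ 5
  2 ⊑ 5
  3 ⊑ 5
  5 ⊑ 5
glb = 5

Answer: A∧B = 5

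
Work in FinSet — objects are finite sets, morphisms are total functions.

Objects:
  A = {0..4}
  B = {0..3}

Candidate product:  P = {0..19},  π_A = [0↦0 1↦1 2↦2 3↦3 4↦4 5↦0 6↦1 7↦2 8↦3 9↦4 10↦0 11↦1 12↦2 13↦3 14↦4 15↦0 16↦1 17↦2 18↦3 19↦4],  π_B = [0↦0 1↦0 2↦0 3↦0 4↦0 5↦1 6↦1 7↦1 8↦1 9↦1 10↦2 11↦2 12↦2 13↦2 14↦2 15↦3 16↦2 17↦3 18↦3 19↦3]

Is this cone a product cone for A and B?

Answer: NOT A VALID PRODUCT — duplicate pair at indices 11,16

Work:
|A|·|B| = 5·4 = 20;  |P| = 20
Check the pairing map k ↦ (π_A(k), π_B(k)):
  0 ↦ (0,0)
  1 ↦ (1,0)
  2 ↦ (2,0)
  3 ↦ (3,0)
  4 ↦ (4,0)
  5 ↦ (0,1)
  6 ↦ (1,1)
  7 ↦ (2,1)
  8 ↦ (3,1)
  9 ↦ (4,1)
  10 ↦ (0,2)
  11 ↦ (1,2)
  12 ↦ (2,2)
  13 ↦ (3,2)
  14 ↦ (4,2)
  15 ↦ (0,3)
  16 ↦ (1,2)  ✗ repeats pair of k=11
  17 ↦ (2,3)
  18 ↦ (3,3)
  19 ↦ (4,3)
distinct pairs in image: 19 / 20 needed
  → (1,2) hit at k=11 and k=16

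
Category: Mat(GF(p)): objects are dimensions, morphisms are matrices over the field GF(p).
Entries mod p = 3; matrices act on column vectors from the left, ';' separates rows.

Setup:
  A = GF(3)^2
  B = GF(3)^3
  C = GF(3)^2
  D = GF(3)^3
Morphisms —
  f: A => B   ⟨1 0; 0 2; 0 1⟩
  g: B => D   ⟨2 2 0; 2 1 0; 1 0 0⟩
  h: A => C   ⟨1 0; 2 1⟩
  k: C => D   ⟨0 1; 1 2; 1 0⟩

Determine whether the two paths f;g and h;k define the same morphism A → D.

Path 1 = f;g:
  e0=⟨1,0⟩ f=>⟨1,0,0⟩ g=>⟨2,2,1⟩
  e1=⟨0,1⟩ f=>⟨0,2,1⟩ g=>⟨1,2,0⟩
  ⟦path⟧₁ = ⟨2 1; 2 2; 1 0⟩
Path 2 = h;k:
  e0=⟨1,0⟩ h=>⟨1,2⟩ k=>⟨2,2,1⟩
  e1=⟨0,1⟩ h=>⟨0,1⟩ k=>⟨1,2,0⟩
  ⟦path⟧₂ = ⟨2 1; 2 2; 1 0⟩
Equal? equal; square commutes

Answer: COMMUTES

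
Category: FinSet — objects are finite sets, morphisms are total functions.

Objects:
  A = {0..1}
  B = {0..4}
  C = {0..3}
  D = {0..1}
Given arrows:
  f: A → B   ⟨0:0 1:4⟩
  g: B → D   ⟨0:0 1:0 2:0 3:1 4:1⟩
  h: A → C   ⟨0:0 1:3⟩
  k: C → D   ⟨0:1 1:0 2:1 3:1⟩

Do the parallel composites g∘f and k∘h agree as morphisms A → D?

1) trace f;g:
  0 f→0 g→0
  1 f→4 g→1
  composite₁ = ⟨0:0 1:1⟩
2) trace h;k:
  0 h→0 k→1
  1 h→3 k→1
  composite₂ = ⟨0:1 1:1⟩
Equal? differ; not commutative

Answer: DOES NOT COMMUTE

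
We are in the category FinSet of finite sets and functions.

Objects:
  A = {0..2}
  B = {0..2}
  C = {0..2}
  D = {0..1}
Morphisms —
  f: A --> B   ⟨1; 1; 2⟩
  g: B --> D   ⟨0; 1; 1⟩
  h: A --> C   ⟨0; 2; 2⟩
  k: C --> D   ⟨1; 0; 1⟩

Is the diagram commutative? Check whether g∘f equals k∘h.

Answer: COMMUTES

Work:
Along f;g (path 1):
  0 f-->1 g-->1
  1 f-->1 g-->1
  2 f-->2 g-->1
  ⟦path⟧₁ = ⟨1; 1; 1⟩
Along h;k (path 2):
  0 h-->0 k-->1
  1 h-->2 k-->1
  2 h-->2 k-->1
  ⟦path⟧₂ = ⟨1; 1; 1⟩
Equal? YES — commutes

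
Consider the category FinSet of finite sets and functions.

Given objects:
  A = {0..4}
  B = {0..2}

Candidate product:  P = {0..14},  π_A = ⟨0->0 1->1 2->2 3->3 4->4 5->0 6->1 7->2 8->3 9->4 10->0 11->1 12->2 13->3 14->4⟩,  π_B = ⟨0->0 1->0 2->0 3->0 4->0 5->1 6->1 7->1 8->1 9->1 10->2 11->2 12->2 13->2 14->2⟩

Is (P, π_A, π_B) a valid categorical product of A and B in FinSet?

|A|·|B| = 5·3 = 15;  |P| = 15
Check the pairing map k ↦ (π_A(k), π_B(k)):
  0 -> (0,0)
  1 -> (1,0)
  2 -> (2,0)
  3 -> (3,0)
  4 -> (4,0)
  5 -> (0,1)
  6 -> (1,1)
  7 -> (2,1)
  8 -> (3,1)
  9 -> (4,1)
  10 -> (0,2)
  11 -> (1,2)
  12 -> (2,2)
  13 -> (3,2)
  14 -> (4,2)
distinct pairs in image: 15 / 15 needed
  → bijection onto A×B; projections well-typed.

Answer: VALID PRODUCT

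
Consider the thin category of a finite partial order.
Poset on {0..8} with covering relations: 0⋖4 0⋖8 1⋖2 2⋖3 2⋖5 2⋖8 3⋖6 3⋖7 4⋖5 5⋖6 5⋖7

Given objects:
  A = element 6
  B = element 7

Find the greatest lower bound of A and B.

Common predecessors of 6,7: {0,1,2,3,4,5}
  maximal lower bounds 3 and 5 are incomparable: neither 3⊑5 nor 5⊑3
→ no greatest lower bound exists

Answer: NO MEET EXISTS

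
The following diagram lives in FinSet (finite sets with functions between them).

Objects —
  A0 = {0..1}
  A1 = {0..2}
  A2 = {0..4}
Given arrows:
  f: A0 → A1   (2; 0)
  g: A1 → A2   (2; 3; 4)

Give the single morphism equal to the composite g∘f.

Answer: (4; 2)

Trace:
  0 f→2 g→4
  1 f→0 g→2
result: (4; 2)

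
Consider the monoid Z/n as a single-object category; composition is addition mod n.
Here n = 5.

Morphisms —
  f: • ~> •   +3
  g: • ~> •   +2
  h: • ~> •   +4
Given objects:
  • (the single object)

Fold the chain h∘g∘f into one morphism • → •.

  0 +3≡3 +2≡0 +4≡4  (mod 5)
composite: +4

Answer: +4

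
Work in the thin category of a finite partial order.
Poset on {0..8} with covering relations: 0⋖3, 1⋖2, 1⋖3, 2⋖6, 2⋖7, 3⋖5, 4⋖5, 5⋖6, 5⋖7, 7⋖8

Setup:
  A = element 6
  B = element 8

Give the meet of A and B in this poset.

{x : x<=A ∧ x<=B} = {0,1,2,3,4,5}  (A=6, B=8)
  maximal lower bounds 2 and 5 are incomparable: neither 2<=5 nor 5<=2
→ no greatest lower bound exists

Answer: NO MEET EXISTS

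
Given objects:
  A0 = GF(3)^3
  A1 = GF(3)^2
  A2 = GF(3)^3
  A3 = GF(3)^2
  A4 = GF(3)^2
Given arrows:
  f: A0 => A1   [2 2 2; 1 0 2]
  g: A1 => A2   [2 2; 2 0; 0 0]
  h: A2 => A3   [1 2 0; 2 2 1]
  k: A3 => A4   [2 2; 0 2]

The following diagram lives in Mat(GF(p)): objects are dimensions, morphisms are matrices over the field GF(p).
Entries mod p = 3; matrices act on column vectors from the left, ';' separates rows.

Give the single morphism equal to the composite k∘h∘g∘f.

  e0=⟨1,0,0⟩ f=>⟨2,1⟩ g=>⟨0,1,0⟩ h=>⟨2,2⟩ k=>⟨2,1⟩
  e1=⟨0,1,0⟩ f=>⟨2,0⟩ g=>⟨1,1,0⟩ h=>⟨0,1⟩ k=>⟨2,2⟩
  e2=⟨0,0,1⟩ f=>⟨2,2⟩ g=>⟨2,1,0⟩ h=>⟨1,0⟩ k=>⟨2,0⟩
composite: [2 2 2; 1 2 0]

Answer: [2 2 2; 1 2 0]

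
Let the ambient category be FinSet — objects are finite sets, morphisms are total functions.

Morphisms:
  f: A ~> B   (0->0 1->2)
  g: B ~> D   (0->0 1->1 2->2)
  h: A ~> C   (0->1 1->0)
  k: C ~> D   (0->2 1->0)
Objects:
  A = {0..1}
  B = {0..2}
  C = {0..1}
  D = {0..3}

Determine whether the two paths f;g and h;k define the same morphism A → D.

Path 1 = f;g:
  0 f~>0 g~>0
  1 f~>2 g~>2
  composite₁ = (0->0 1->2)
Path 2 = h;k:
  0 h~>1 k~>0
  1 h~>0 k~>2
  composite₂ = (0->0 1->2)
Equal? equal; square commutes

Answer: COMMUTES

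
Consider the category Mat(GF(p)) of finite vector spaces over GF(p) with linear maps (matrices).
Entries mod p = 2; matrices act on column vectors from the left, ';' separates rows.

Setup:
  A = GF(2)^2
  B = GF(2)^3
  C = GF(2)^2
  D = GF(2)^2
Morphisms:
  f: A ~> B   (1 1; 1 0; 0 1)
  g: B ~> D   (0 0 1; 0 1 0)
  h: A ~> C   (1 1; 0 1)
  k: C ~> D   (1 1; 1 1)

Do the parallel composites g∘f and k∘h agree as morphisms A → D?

Path 1 = f;g:
  e0=⟨1,0⟩ f~>⟨1,1,0⟩ g~>⟨0,1⟩
  e1=⟨0,1⟩ f~>⟨1,0,1⟩ g~>⟨1,0⟩
  ⟦path⟧₁ = (0 1; 1 0)
Path 2 = h;k:
  e0=⟨1,0⟩ h~>⟨1,0⟩ k~>⟨1,1⟩
  e1=⟨0,1⟩ h~>⟨1,1⟩ k~>⟨0,0⟩
  ⟦path⟧₂ = (1 0; 1 0)
Equal? differ; not commutative

Answer: DOES NOT COMMUTE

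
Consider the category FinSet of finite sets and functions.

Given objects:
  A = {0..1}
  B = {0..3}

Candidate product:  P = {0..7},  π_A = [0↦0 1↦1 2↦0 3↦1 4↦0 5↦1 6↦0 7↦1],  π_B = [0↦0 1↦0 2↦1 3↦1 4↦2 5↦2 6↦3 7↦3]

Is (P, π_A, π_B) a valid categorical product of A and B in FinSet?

Answer: VALID PRODUCT

Work:
|A|·|B| = 2·4 = 8;  |P| = 8
Check the pairing map k ↦ (π_A(k), π_B(k)):
  0 ↦ (0,0)
  1 ↦ (1,0)
  2 ↦ (0,1)
  3 ↦ (1,1)
  4 ↦ (0,2)
  5 ↦ (1,2)
  6 ↦ (0,3)
  7 ↦ (1,3)
distinct pairs in image: 8 / 8 needed
  → bijection onto A×B; projections well-typed.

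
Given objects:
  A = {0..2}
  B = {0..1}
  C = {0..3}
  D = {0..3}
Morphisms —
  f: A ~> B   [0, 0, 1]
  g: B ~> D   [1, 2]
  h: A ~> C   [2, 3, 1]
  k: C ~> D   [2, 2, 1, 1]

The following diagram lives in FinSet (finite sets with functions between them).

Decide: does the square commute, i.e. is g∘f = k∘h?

Along f;g (path 1):
  0 f~>0 g~>1
  1 f~>0 g~>1
  2 f~>1 g~>2
  result₁ = [1, 1, 2]
Along h;k (path 2):
  0 h~>2 k~>1
  1 h~>3 k~>1
  2 h~>1 k~>2
  result₂ = [1, 1, 2]
Equal? same morphism ✓

Answer: COMMUTES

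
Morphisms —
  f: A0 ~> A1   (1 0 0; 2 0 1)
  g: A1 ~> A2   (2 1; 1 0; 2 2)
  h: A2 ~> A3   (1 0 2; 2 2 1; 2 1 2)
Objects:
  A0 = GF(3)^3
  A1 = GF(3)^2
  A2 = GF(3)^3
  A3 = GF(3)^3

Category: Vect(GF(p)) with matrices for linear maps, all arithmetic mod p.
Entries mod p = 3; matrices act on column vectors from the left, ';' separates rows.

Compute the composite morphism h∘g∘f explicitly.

  e0=(1,0,0) f~>(1,2) g~>(1,1,0) h~>(1,1,0)
  e1=(0,1,0) f~>(0,0) g~>(0,0,0) h~>(0,0,0)
  e2=(0,0,1) f~>(0,1) g~>(1,0,2) h~>(2,1,0)
result: (1 0 2; 1 0 1; 0 0 0)

Answer: (1 0 2; 1 0 1; 0 0 0)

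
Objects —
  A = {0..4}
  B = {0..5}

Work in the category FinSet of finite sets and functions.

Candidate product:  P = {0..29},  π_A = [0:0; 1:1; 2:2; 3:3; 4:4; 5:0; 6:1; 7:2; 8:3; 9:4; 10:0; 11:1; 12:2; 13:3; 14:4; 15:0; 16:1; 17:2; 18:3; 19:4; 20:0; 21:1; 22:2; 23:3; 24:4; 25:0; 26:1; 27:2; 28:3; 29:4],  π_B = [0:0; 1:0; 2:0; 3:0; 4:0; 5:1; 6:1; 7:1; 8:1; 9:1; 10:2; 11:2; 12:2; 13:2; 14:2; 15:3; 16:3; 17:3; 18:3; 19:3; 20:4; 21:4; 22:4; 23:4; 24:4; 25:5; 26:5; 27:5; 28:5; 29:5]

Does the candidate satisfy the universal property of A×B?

Answer: VALID PRODUCT

Trace:
|A|·|B| = 5·6 = 30;  |P| = 30
Check the pairing map k ↦ (π_A(k), π_B(k)):
  0 : (0,0)
  1 : (1,0)
  2 : (2,0)
  3 : (3,0)
  4 : (4,0)
  5 : (0,1)
  6 : (1,1)
  7 : (2,1)
  8 : (3,1)
  9 : (4,1)
  10 : (0,2)
  11 : (1,2)
  12 : (2,2)
  13 : (3,2)
  14 : (4,2)
  15 : (0,3)
  16 : (1,3)
  17 : (2,3)
  18 : (3,3)
  19 : (4,3)
  20 : (0,4)
  21 : (1,4)
  22 : (2,4)
  23 : (3,4)
  24 : (4,4)
  25 : (0,5)
  26 : (1,5)
  27 : (2,5)
  28 : (3,5)
  29 : (4,5)
distinct pairs in image: 30 / 30 needed
  → bijection onto A×B; projections well-typed.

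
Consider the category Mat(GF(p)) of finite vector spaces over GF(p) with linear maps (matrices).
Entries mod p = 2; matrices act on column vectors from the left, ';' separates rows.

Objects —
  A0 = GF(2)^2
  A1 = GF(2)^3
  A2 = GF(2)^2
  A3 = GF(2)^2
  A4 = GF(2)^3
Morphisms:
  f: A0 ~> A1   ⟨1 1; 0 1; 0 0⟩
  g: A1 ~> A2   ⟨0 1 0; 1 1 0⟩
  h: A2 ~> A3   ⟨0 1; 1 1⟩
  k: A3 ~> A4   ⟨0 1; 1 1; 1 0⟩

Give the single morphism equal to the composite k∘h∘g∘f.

  e0=(1,0) f~>(1,0,0) g~>(0,1) h~>(1,1) k~>(1,0,1)
  e1=(0,1) f~>(1,1,0) g~>(1,0) h~>(0,1) k~>(1,1,0)
result: ⟨1 1; 0 1; 1 0⟩

Answer: ⟨1 1; 0 1; 1 0⟩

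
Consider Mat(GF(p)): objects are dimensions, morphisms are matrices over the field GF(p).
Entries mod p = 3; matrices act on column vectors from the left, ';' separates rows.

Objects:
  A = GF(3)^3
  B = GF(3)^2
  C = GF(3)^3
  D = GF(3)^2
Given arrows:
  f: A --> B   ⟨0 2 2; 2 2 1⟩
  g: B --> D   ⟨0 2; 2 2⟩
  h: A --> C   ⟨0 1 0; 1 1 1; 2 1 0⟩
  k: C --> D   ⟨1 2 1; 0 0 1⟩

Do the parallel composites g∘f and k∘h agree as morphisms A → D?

Answer: DOES NOT COMMUTE

Work:
Along f;g (path 1):
  e0=[1,0,0] f-->[0,2] g-->[1,1]
  e1=[0,1,0] f-->[2,2] g-->[1,2]
  e2=[0,0,1] f-->[2,1] g-->[2,0]
  ⟦path⟧₁ = ⟨1 1 2; 1 2 0⟩
Along h;k (path 2):
  e0=[1,0,0] h-->[0,1,2] k-->[1,2]
  e1=[0,1,0] h-->[1,1,1] k-->[1,1]
  e2=[0,0,1] h-->[0,1,0] k-->[2,0]
  ⟦path⟧₂ = ⟨1 1 2; 2 1 0⟩
Equal? NO — does not commute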